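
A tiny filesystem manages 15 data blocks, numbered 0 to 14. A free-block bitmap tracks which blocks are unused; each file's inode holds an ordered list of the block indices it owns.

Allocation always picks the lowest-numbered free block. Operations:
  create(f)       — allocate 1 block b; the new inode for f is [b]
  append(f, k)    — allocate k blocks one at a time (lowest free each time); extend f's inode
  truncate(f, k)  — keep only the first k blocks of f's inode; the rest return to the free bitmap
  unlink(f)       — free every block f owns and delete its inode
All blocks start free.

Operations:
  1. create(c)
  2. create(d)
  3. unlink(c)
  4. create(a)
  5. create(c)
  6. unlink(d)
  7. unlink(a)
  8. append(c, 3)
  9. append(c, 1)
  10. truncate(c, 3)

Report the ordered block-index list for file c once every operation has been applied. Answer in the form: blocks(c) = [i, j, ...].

create(c): bitmap=F.............. | c=[0]
create(d): bitmap=FF............. | c=[0] d=[1]
unlink(c): bitmap=.F............. | d=[1]
create(a): bitmap=FF............. | a=[0] d=[1]
create(c): bitmap=FFF............ | a=[0] c=[2] d=[1]
unlink(d): bitmap=F.F............ | a=[0] c=[2]
unlink(a): bitmap=..F............ | c=[2]
append(c, 3): bitmap=FFFF........... | c=[2, 0, 1, 3]
append(c, 1): bitmap=FFFFF.......... | c=[2, 0, 1, 3, 4]
truncate(c, 3): bitmap=FFF............ | c=[2, 0, 1]

blocks(c) = [2, 0, 1]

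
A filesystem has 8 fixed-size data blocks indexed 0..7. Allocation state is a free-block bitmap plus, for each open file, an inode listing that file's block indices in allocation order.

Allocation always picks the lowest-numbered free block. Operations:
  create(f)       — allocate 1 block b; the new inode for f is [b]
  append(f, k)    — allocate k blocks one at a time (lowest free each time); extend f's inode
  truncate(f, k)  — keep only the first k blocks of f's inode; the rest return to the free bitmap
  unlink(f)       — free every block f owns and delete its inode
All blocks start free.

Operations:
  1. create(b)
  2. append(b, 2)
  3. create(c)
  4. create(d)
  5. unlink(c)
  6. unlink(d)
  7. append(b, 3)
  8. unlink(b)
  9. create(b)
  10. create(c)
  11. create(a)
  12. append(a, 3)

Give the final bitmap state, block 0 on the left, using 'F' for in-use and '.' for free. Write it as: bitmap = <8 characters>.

  1. create(b)  ⇒  F.......  {b→[0]}
  2. append(b, 2)  ⇒  FFF.....  {b→[0, 1, 2]}
  3. create(c)  ⇒  FFFF....  {b→[0, 1, 2]; c→[3]}
  4. create(d)  ⇒  FFFFF...  {b→[0, 1, 2]; c→[3]; d→[4]}
  5. unlink(c)  ⇒  FFF.F...  {b→[0, 1, 2]; d→[4]}
  6. unlink(d)  ⇒  FFF.....  {b→[0, 1, 2]}
  7. append(b, 3)  ⇒  FFFFFF..  {b→[0, 1, 2, 3, 4, 5]}
  8. unlink(b)  ⇒  ........  {}
  9. create(b)  ⇒  F.......  {b→[0]}
  10. create(c)  ⇒  FF......  {b→[0]; c→[1]}
  11. create(a)  ⇒  FFF.....  {a→[2]; b→[0]; c→[1]}
  12. append(a, 3)  ⇒  FFFFFF..  {a→[2, 3, 4, 5]; b→[0]; c→[1]}

bitmap = FFFFFF..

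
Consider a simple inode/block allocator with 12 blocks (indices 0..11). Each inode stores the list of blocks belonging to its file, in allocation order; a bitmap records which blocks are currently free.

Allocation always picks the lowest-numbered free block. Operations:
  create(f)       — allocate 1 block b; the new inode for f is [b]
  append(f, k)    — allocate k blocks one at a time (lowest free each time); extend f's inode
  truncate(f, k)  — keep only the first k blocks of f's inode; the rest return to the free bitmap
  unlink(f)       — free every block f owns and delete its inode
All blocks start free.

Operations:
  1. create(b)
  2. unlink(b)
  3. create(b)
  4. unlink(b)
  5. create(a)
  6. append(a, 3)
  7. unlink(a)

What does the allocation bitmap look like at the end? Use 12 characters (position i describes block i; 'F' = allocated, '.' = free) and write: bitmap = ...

bitmap = ............

[1] create(b) — b=0 (map F...........)
[2] unlink(b) —  (map ............)
[3] create(b) — b=0 (map F...........)
[4] unlink(b) —  (map ............)
[5] create(a) — a=0 (map F...........)
[6] append(a, 3) — a=0,1,2,3 (map FFFF........)
[7] unlink(a) —  (map ............)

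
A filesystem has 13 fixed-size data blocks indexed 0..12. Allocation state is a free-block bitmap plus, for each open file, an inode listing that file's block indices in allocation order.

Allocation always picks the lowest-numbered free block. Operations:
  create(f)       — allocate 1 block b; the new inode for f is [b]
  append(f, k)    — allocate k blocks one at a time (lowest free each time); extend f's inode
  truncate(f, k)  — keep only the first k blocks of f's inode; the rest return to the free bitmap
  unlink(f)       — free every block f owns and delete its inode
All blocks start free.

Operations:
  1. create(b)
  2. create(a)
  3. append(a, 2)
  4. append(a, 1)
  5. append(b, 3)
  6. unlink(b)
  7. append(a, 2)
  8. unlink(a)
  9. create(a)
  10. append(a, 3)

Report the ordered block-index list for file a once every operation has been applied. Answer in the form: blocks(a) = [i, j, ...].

blocks(a) = [0, 1, 2, 3]

[1] create(b) — b=0 (map F............)
[2] create(a) — a=1 b=0 (map FF...........)
[3] append(a, 2) — a=1,2,3 b=0 (map FFFF.........)
[4] append(a, 1) — a=1,2,3,4 b=0 (map FFFFF........)
[5] append(b, 3) — a=1,2,3,4 b=0,5,6,7 (map FFFFFFFF.....)
[6] unlink(b) — a=1,2,3,4 (map .FFFF........)
[7] append(a, 2) — a=1,2,3,4,0,5 (map FFFFFF.......)
[8] unlink(a) —  (map .............)
[9] create(a) — a=0 (map F............)
[10] append(a, 3) — a=0,1,2,3 (map FFFF.........)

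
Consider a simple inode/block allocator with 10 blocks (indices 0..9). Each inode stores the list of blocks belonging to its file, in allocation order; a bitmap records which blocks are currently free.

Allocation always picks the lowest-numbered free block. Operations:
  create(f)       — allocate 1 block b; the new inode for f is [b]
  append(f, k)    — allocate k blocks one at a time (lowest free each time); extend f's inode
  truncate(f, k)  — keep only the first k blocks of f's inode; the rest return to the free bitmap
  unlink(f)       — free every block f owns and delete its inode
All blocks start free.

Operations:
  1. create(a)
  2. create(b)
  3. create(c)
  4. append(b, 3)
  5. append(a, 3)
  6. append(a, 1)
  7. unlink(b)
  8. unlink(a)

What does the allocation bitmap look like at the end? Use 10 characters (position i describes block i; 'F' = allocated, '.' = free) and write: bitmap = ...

after create(a) → a:[0]  free=[F.........]
after create(b) → a:[0], b:[1]  free=[FF........]
after create(c) → a:[0], b:[1], c:[2]  free=[FFF.......]
after append(b, 3) → a:[0], b:[1, 3, 4, 5], c:[2]  free=[FFFFFF....]
after append(a, 3) → a:[0, 6, 7, 8], b:[1, 3, 4, 5], c:[2]  free=[FFFFFFFFF.]
after append(a, 1) → a:[0, 6, 7, 8, 9], b:[1, 3, 4, 5], c:[2]  free=[FFFFFFFFFF]
after unlink(b) → a:[0, 6, 7, 8, 9], c:[2]  free=[F.F...FFFF]
after unlink(a) → c:[2]  free=[..F.......]

bitmap = ..F.......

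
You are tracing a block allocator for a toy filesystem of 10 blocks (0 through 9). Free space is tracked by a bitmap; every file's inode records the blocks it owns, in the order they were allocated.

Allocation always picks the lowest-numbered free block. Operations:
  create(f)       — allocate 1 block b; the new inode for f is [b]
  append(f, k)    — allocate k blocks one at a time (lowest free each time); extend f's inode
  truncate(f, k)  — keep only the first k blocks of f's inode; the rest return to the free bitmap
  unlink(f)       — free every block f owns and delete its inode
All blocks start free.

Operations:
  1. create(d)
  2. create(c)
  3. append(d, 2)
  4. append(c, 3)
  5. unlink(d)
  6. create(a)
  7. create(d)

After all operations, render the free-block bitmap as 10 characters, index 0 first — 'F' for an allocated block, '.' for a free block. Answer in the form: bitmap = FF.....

bitmap = FFF.FFF...

  1. create(d)  ⇒  F.........  {d→[0]}
  2. create(c)  ⇒  FF........  {c→[1]; d→[0]}
  3. append(d, 2)  ⇒  FFFF......  {c→[1]; d→[0, 2, 3]}
  4. append(c, 3)  ⇒  FFFFFFF...  {c→[1, 4, 5, 6]; d→[0, 2, 3]}
  5. unlink(d)  ⇒  .F..FFF...  {c→[1, 4, 5, 6]}
  6. create(a)  ⇒  FF..FFF...  {a→[0]; c→[1, 4, 5, 6]}
  7. create(d)  ⇒  FFF.FFF...  {a→[0]; c→[1, 4, 5, 6]; d→[2]}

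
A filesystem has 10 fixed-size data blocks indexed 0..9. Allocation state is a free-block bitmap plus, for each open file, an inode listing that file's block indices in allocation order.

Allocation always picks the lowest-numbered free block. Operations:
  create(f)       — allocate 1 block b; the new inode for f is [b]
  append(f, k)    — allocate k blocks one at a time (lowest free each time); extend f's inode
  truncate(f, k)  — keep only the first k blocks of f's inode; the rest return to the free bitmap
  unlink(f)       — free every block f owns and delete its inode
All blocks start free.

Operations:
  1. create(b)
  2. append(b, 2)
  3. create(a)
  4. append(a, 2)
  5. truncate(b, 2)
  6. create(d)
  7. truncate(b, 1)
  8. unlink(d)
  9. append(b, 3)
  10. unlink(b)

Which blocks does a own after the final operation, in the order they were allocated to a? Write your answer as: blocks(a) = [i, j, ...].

[1] create(b) — b=0 (map F.........)
[2] append(b, 2) — b=0,1,2 (map FFF.......)
[3] create(a) — a=3 b=0,1,2 (map FFFF......)
[4] append(a, 2) — a=3,4,5 b=0,1,2 (map FFFFFF....)
[5] truncate(b, 2) — a=3,4,5 b=0,1 (map FF.FFF....)
[6] create(d) — a=3,4,5 b=0,1 d=2 (map FFFFFF....)
[7] truncate(b, 1) — a=3,4,5 b=0 d=2 (map F.FFFF....)
[8] unlink(d) — a=3,4,5 b=0 (map F..FFF....)
[9] append(b, 3) — a=3,4,5 b=0,1,2,6 (map FFFFFFF...)
[10] unlink(b) — a=3,4,5 (map ...FFF....)

blocks(a) = [3, 4, 5]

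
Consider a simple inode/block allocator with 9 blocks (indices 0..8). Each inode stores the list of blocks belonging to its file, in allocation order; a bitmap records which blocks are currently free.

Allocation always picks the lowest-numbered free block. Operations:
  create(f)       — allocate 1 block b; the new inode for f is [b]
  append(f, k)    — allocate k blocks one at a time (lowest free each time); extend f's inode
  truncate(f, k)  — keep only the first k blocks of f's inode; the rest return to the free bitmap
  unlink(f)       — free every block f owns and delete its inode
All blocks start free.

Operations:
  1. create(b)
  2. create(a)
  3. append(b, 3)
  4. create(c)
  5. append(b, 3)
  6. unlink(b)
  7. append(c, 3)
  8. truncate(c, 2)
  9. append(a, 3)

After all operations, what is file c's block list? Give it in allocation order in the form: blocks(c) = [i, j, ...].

blocks(c) = [5, 0]

after create(b) → b:[0]  free=[F........]
after create(a) → a:[1], b:[0]  free=[FF.......]
after append(b, 3) → a:[1], b:[0, 2, 3, 4]  free=[FFFFF....]
after create(c) → a:[1], b:[0, 2, 3, 4], c:[5]  free=[FFFFFF...]
after append(b, 3) → a:[1], b:[0, 2, 3, 4, 6, 7, 8], c:[5]  free=[FFFFFFFFF]
after unlink(b) → a:[1], c:[5]  free=[.F...F...]
after append(c, 3) → a:[1], c:[5, 0, 2, 3]  free=[FFFF.F...]
after truncate(c, 2) → a:[1], c:[5, 0]  free=[FF...F...]
after append(a, 3) → a:[1, 2, 3, 4], c:[5, 0]  free=[FFFFFF...]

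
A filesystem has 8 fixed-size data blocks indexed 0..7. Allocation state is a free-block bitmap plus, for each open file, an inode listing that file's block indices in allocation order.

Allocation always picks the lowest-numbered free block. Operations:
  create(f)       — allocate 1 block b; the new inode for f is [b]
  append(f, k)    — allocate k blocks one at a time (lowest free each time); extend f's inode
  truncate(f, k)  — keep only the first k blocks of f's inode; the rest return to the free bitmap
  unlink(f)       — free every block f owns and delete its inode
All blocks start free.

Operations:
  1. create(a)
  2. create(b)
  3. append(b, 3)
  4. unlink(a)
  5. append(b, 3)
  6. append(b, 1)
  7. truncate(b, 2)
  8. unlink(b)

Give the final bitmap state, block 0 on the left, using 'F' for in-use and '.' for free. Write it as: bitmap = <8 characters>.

create(a): bitmap=F....... | a=[0]
create(b): bitmap=FF...... | a=[0] b=[1]
append(b, 3): bitmap=FFFFF... | a=[0] b=[1, 2, 3, 4]
unlink(a): bitmap=.FFFF... | b=[1, 2, 3, 4]
append(b, 3): bitmap=FFFFFFF. | b=[1, 2, 3, 4, 0, 5, 6]
append(b, 1): bitmap=FFFFFFFF | b=[1, 2, 3, 4, 0, 5, 6, 7]
truncate(b, 2): bitmap=.FF..... | b=[1, 2]
unlink(b): bitmap=........ | 

bitmap = ........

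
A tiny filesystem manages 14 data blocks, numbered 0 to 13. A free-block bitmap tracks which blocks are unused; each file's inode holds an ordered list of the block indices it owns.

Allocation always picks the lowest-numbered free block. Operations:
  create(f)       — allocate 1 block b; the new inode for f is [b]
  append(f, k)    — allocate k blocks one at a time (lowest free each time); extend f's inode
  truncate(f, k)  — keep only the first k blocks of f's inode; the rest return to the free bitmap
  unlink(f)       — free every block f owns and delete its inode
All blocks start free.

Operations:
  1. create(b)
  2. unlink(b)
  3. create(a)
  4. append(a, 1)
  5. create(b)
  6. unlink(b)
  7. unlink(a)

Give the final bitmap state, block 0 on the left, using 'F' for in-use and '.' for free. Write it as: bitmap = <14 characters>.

bitmap = ..............

after create(b) → b:[0]  free=[F.............]
after unlink(b) →   free=[..............]
after create(a) → a:[0]  free=[F.............]
after append(a, 1) → a:[0, 1]  free=[FF............]
after create(b) → a:[0, 1], b:[2]  free=[FFF...........]
after unlink(b) → a:[0, 1]  free=[FF............]
after unlink(a) →   free=[..............]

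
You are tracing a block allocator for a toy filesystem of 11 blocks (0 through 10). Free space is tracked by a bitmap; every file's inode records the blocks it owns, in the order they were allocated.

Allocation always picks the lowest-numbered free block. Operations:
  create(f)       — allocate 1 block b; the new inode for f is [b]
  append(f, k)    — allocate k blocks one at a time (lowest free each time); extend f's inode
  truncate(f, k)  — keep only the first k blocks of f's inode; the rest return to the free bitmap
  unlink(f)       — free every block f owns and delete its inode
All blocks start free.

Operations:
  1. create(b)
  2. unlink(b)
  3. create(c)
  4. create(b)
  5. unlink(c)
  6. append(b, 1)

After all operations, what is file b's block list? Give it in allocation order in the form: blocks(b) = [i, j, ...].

blocks(b) = [1, 0]

  1. create(b)  ⇒  F..........  {b→[0]}
  2. unlink(b)  ⇒  ...........  {}
  3. create(c)  ⇒  F..........  {c→[0]}
  4. create(b)  ⇒  FF.........  {b→[1]; c→[0]}
  5. unlink(c)  ⇒  .F.........  {b→[1]}
  6. append(b, 1)  ⇒  FF.........  {b→[1, 0]}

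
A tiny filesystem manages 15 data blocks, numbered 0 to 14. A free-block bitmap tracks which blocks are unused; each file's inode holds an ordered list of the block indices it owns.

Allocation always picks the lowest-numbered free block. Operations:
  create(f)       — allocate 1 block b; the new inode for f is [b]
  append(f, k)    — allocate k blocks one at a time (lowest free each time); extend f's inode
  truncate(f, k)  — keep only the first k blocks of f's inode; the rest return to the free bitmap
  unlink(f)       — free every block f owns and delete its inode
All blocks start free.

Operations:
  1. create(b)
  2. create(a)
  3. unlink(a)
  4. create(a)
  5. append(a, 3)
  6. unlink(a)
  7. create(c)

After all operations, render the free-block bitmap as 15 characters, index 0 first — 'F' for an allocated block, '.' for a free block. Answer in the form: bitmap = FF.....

  1. create(b)  ⇒  F..............  {b→[0]}
  2. create(a)  ⇒  FF.............  {a→[1]; b→[0]}
  3. unlink(a)  ⇒  F..............  {b→[0]}
  4. create(a)  ⇒  FF.............  {a→[1]; b→[0]}
  5. append(a, 3)  ⇒  FFFFF..........  {a→[1, 2, 3, 4]; b→[0]}
  6. unlink(a)  ⇒  F..............  {b→[0]}
  7. create(c)  ⇒  FF.............  {b→[0]; c→[1]}

bitmap = FF.............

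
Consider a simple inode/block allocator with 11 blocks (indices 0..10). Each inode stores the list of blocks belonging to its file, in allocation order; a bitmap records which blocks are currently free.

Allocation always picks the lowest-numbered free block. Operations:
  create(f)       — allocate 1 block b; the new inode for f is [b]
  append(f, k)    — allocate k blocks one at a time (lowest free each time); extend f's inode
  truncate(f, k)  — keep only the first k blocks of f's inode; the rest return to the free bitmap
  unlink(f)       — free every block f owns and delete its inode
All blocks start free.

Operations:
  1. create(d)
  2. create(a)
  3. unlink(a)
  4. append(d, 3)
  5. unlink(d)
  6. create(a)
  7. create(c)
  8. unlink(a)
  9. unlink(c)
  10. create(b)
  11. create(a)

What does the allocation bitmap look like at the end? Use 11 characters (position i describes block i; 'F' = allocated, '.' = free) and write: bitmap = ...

create(d): bitmap=F.......... | d=[0]
create(a): bitmap=FF......... | a=[1] d=[0]
unlink(a): bitmap=F.......... | d=[0]
append(d, 3): bitmap=FFFF....... | d=[0, 1, 2, 3]
unlink(d): bitmap=........... | 
create(a): bitmap=F.......... | a=[0]
create(c): bitmap=FF......... | a=[0] c=[1]
unlink(a): bitmap=.F......... | c=[1]
unlink(c): bitmap=........... | 
create(b): bitmap=F.......... | b=[0]
create(a): bitmap=FF......... | a=[1] b=[0]

bitmap = FF.........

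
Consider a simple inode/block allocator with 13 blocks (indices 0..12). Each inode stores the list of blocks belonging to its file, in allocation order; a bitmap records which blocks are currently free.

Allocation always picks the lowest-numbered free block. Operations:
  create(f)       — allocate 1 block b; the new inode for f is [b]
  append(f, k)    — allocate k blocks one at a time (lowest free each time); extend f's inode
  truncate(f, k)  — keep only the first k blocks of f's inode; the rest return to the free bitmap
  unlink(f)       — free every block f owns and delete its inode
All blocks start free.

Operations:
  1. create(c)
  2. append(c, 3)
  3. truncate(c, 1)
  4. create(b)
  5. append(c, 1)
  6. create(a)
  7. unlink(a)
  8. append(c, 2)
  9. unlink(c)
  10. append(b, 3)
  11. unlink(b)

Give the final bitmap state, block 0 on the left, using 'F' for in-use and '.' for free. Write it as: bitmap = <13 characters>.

after create(c) → c:[0]  free=[F............]
after append(c, 3) → c:[0, 1, 2, 3]  free=[FFFF.........]
after truncate(c, 1) → c:[0]  free=[F............]
after create(b) → b:[1], c:[0]  free=[FF...........]
after append(c, 1) → b:[1], c:[0, 2]  free=[FFF..........]
after create(a) → a:[3], b:[1], c:[0, 2]  free=[FFFF.........]
after unlink(a) → b:[1], c:[0, 2]  free=[FFF..........]
after append(c, 2) → b:[1], c:[0, 2, 3, 4]  free=[FFFFF........]
after unlink(c) → b:[1]  free=[.F...........]
after append(b, 3) → b:[1, 0, 2, 3]  free=[FFFF.........]
after unlink(b) →   free=[.............]

bitmap = .............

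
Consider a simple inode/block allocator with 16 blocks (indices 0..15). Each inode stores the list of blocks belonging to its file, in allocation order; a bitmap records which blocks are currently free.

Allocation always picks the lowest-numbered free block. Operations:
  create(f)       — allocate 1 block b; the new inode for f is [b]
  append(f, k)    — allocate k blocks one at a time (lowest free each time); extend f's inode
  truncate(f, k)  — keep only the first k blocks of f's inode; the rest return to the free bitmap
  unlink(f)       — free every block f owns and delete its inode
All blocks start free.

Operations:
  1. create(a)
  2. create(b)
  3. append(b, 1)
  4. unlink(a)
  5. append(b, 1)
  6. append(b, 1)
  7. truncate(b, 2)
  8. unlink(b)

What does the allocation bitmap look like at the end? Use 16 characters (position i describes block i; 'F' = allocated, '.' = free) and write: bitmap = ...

after create(a) → a:[0]  free=[F...............]
after create(b) → a:[0], b:[1]  free=[FF..............]
after append(b, 1) → a:[0], b:[1, 2]  free=[FFF.............]
after unlink(a) → b:[1, 2]  free=[.FF.............]
after append(b, 1) → b:[1, 2, 0]  free=[FFF.............]
after append(b, 1) → b:[1, 2, 0, 3]  free=[FFFF............]
after truncate(b, 2) → b:[1, 2]  free=[.FF.............]
after unlink(b) →   free=[................]

bitmap = ................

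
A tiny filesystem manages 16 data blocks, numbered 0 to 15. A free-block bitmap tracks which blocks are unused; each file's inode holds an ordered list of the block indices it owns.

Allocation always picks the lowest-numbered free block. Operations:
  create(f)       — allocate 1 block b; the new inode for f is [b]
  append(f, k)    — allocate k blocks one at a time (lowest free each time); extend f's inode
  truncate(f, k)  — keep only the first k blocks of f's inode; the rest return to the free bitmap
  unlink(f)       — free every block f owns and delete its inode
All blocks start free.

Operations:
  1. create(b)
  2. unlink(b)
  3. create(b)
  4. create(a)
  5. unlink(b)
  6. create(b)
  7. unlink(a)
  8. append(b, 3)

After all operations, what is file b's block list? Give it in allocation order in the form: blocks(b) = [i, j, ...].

blocks(b) = [0, 1, 2, 3]

[1] create(b) — b=0 (map F...............)
[2] unlink(b) —  (map ................)
[3] create(b) — b=0 (map F...............)
[4] create(a) — a=1 b=0 (map FF..............)
[5] unlink(b) — a=1 (map .F..............)
[6] create(b) — a=1 b=0 (map FF..............)
[7] unlink(a) — b=0 (map F...............)
[8] append(b, 3) — b=0,1,2,3 (map FFFF............)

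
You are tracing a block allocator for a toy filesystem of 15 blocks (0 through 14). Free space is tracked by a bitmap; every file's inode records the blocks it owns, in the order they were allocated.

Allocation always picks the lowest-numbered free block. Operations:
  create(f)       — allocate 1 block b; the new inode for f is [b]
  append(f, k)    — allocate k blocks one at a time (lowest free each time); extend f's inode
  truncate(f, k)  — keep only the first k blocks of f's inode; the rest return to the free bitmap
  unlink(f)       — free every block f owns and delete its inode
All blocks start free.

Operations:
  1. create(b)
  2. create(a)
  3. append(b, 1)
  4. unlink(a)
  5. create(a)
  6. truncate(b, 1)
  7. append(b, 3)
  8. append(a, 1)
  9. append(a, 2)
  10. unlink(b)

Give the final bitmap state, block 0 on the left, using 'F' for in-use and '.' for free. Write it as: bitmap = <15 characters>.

[1] create(b) — b=0 (map F..............)
[2] create(a) — a=1 b=0 (map FF.............)
[3] append(b, 1) — a=1 b=0,2 (map FFF............)
[4] unlink(a) — b=0,2 (map F.F............)
[5] create(a) — a=1 b=0,2 (map FFF............)
[6] truncate(b, 1) — a=1 b=0 (map FF.............)
[7] append(b, 3) — a=1 b=0,2,3,4 (map FFFFF..........)
[8] append(a, 1) — a=1,5 b=0,2,3,4 (map FFFFFF.........)
[9] append(a, 2) — a=1,5,6,7 b=0,2,3,4 (map FFFFFFFF.......)
[10] unlink(b) — a=1,5,6,7 (map .F...FFF.......)

bitmap = .F...FFF.......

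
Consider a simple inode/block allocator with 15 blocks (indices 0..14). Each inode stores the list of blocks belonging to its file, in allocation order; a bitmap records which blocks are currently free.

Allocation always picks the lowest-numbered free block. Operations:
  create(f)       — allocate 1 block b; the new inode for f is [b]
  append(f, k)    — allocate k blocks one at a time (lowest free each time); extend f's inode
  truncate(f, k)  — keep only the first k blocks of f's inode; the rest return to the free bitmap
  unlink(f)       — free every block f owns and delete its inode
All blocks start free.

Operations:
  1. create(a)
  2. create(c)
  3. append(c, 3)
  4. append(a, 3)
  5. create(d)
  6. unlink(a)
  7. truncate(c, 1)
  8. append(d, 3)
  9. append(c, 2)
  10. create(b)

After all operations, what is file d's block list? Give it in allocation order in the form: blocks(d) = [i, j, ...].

  1. create(a)  ⇒  F..............  {a→[0]}
  2. create(c)  ⇒  FF.............  {a→[0]; c→[1]}
  3. append(c, 3)  ⇒  FFFFF..........  {a→[0]; c→[1, 2, 3, 4]}
  4. append(a, 3)  ⇒  FFFFFFFF.......  {a→[0, 5, 6, 7]; c→[1, 2, 3, 4]}
  5. create(d)  ⇒  FFFFFFFFF......  {a→[0, 5, 6, 7]; c→[1, 2, 3, 4]; d→[8]}
  6. unlink(a)  ⇒  .FFFF...F......  {c→[1, 2, 3, 4]; d→[8]}
  7. truncate(c, 1)  ⇒  .F......F......  {c→[1]; d→[8]}
  8. append(d, 3)  ⇒  FFFF....F......  {c→[1]; d→[8, 0, 2, 3]}
  9. append(c, 2)  ⇒  FFFFFF..F......  {c→[1, 4, 5]; d→[8, 0, 2, 3]}
  10. create(b)  ⇒  FFFFFFF.F......  {b→[6]; c→[1, 4, 5]; d→[8, 0, 2, 3]}

blocks(d) = [8, 0, 2, 3]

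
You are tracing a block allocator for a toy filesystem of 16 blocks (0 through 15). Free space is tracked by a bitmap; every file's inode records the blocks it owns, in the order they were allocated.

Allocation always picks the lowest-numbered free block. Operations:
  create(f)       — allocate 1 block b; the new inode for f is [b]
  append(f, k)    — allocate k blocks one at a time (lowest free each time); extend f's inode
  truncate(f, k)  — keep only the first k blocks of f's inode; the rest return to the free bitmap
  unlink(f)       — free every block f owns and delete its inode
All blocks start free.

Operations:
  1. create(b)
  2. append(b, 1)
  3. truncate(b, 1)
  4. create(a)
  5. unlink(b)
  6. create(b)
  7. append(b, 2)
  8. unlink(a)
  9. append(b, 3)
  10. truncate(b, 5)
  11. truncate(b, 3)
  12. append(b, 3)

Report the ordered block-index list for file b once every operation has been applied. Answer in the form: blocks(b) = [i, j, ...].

blocks(b) = [0, 2, 3, 1, 4, 5]

after create(b) → b:[0]  free=[F...............]
after append(b, 1) → b:[0, 1]  free=[FF..............]
after truncate(b, 1) → b:[0]  free=[F...............]
after create(a) → a:[1], b:[0]  free=[FF..............]
after unlink(b) → a:[1]  free=[.F..............]
after create(b) → a:[1], b:[0]  free=[FF..............]
after append(b, 2) → a:[1], b:[0, 2, 3]  free=[FFFF............]
after unlink(a) → b:[0, 2, 3]  free=[F.FF............]
after append(b, 3) → b:[0, 2, 3, 1, 4, 5]  free=[FFFFFF..........]
after truncate(b, 5) → b:[0, 2, 3, 1, 4]  free=[FFFFF...........]
after truncate(b, 3) → b:[0, 2, 3]  free=[F.FF............]
after append(b, 3) → b:[0, 2, 3, 1, 4, 5]  free=[FFFFFF..........]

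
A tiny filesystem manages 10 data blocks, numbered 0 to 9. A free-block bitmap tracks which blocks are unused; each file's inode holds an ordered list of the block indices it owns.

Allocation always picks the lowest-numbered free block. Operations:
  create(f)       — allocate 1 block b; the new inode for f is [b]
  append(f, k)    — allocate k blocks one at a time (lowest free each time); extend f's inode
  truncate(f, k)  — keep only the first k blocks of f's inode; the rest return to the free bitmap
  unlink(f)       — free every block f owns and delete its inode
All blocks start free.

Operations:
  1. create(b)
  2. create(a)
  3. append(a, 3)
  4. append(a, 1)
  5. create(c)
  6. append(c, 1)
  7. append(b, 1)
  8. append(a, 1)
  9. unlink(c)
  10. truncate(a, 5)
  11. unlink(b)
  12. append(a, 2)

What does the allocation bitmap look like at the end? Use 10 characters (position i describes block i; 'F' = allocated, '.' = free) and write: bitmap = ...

  1. create(b)  ⇒  F.........  {b→[0]}
  2. create(a)  ⇒  FF........  {a→[1]; b→[0]}
  3. append(a, 3)  ⇒  FFFFF.....  {a→[1, 2, 3, 4]; b→[0]}
  4. append(a, 1)  ⇒  FFFFFF....  {a→[1, 2, 3, 4, 5]; b→[0]}
  5. create(c)  ⇒  FFFFFFF...  {a→[1, 2, 3, 4, 5]; b→[0]; c→[6]}
  6. append(c, 1)  ⇒  FFFFFFFF..  {a→[1, 2, 3, 4, 5]; b→[0]; c→[6, 7]}
  7. append(b, 1)  ⇒  FFFFFFFFF.  {a→[1, 2, 3, 4, 5]; b→[0, 8]; c→[6, 7]}
  8. append(a, 1)  ⇒  FFFFFFFFFF  {a→[1, 2, 3, 4, 5, 9]; b→[0, 8]; c→[6, 7]}
  9. unlink(c)  ⇒  FFFFFF..FF  {a→[1, 2, 3, 4, 5, 9]; b→[0, 8]}
  10. truncate(a, 5)  ⇒  FFFFFF..F.  {a→[1, 2, 3, 4, 5]; b→[0, 8]}
  11. unlink(b)  ⇒  .FFFFF....  {a→[1, 2, 3, 4, 5]}
  12. append(a, 2)  ⇒  FFFFFFF...  {a→[1, 2, 3, 4, 5, 0, 6]}

bitmap = FFFFFFF...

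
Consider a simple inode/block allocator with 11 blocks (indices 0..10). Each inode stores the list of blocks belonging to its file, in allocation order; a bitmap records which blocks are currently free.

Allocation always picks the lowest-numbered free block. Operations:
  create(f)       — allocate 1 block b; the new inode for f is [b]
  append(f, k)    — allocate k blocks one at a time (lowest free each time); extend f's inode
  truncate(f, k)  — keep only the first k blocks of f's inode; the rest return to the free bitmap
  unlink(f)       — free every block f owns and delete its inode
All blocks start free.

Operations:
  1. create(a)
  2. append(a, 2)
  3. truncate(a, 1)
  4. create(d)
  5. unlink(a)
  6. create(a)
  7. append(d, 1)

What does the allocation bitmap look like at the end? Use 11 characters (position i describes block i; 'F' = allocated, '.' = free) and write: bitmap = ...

create(a): bitmap=F.......... | a=[0]
append(a, 2): bitmap=FFF........ | a=[0, 1, 2]
truncate(a, 1): bitmap=F.......... | a=[0]
create(d): bitmap=FF......... | a=[0] d=[1]
unlink(a): bitmap=.F......... | d=[1]
create(a): bitmap=FF......... | a=[0] d=[1]
append(d, 1): bitmap=FFF........ | a=[0] d=[1, 2]

bitmap = FFF........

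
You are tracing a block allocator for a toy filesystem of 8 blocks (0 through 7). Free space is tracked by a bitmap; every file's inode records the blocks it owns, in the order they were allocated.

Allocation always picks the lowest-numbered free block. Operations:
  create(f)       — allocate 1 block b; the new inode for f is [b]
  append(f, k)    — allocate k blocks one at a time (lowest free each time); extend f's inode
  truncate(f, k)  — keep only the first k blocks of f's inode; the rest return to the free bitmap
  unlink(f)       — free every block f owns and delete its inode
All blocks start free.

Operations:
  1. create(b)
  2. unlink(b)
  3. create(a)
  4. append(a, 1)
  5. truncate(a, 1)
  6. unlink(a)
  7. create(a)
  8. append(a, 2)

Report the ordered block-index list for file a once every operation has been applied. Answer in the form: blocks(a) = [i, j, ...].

blocks(a) = [0, 1, 2]

  1. create(b)  ⇒  F.......  {b→[0]}
  2. unlink(b)  ⇒  ........  {}
  3. create(a)  ⇒  F.......  {a→[0]}
  4. append(a, 1)  ⇒  FF......  {a→[0, 1]}
  5. truncate(a, 1)  ⇒  F.......  {a→[0]}
  6. unlink(a)  ⇒  ........  {}
  7. create(a)  ⇒  F.......  {a→[0]}
  8. append(a, 2)  ⇒  FFF.....  {a→[0, 1, 2]}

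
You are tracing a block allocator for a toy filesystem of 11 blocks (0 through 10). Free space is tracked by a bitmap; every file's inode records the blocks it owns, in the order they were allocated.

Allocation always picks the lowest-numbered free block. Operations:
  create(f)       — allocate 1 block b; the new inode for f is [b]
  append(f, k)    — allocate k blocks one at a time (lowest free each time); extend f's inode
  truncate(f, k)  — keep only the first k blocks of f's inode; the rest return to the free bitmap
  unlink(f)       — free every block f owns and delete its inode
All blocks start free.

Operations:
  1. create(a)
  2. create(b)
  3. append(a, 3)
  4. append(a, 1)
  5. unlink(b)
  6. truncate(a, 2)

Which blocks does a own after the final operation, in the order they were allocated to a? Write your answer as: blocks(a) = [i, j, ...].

create(a): bitmap=F.......... | a=[0]
create(b): bitmap=FF......... | a=[0] b=[1]
append(a, 3): bitmap=FFFFF...... | a=[0, 2, 3, 4] b=[1]
append(a, 1): bitmap=FFFFFF..... | a=[0, 2, 3, 4, 5] b=[1]
unlink(b): bitmap=F.FFFF..... | a=[0, 2, 3, 4, 5]
truncate(a, 2): bitmap=F.F........ | a=[0, 2]

blocks(a) = [0, 2]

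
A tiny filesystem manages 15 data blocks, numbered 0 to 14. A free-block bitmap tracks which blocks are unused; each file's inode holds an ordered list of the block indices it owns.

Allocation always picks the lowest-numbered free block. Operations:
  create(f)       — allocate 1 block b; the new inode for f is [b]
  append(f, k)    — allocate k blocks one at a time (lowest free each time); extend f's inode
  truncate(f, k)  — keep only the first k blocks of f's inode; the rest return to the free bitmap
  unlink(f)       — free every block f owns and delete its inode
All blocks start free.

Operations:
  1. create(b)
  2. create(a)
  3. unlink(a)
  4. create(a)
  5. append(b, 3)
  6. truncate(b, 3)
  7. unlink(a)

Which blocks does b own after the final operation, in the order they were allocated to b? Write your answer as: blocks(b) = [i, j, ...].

create(b): bitmap=F.............. | b=[0]
create(a): bitmap=FF............. | a=[1] b=[0]
unlink(a): bitmap=F.............. | b=[0]
create(a): bitmap=FF............. | a=[1] b=[0]
append(b, 3): bitmap=FFFFF.......... | a=[1] b=[0, 2, 3, 4]
truncate(b, 3): bitmap=FFFF........... | a=[1] b=[0, 2, 3]
unlink(a): bitmap=F.FF........... | b=[0, 2, 3]

blocks(b) = [0, 2, 3]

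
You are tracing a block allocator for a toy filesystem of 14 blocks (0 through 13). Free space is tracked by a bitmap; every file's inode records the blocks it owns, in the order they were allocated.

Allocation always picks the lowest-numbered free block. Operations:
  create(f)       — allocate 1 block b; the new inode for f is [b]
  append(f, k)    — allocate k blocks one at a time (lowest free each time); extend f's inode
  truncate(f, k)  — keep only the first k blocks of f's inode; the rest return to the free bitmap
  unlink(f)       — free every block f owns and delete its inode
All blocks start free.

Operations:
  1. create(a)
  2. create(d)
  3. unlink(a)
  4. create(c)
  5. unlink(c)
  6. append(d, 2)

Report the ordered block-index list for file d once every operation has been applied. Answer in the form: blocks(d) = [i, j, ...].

  1. create(a)  ⇒  F.............  {a→[0]}
  2. create(d)  ⇒  FF............  {a→[0]; d→[1]}
  3. unlink(a)  ⇒  .F............  {d→[1]}
  4. create(c)  ⇒  FF............  {c→[0]; d→[1]}
  5. unlink(c)  ⇒  .F............  {d→[1]}
  6. append(d, 2)  ⇒  FFF...........  {d→[1, 0, 2]}

blocks(d) = [1, 0, 2]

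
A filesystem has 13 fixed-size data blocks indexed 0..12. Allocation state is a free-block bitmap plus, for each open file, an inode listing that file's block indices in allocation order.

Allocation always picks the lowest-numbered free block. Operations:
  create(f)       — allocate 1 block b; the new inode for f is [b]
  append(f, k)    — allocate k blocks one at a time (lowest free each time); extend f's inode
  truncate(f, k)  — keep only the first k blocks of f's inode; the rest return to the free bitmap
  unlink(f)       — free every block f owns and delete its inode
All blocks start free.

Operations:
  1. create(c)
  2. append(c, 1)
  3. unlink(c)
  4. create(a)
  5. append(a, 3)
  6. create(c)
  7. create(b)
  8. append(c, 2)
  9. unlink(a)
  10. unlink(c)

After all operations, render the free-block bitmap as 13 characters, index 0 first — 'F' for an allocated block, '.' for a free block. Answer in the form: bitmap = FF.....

bitmap = .....F.......

  1. create(c)  ⇒  F............  {c→[0]}
  2. append(c, 1)  ⇒  FF...........  {c→[0, 1]}
  3. unlink(c)  ⇒  .............  {}
  4. create(a)  ⇒  F............  {a→[0]}
  5. append(a, 3)  ⇒  FFFF.........  {a→[0, 1, 2, 3]}
  6. create(c)  ⇒  FFFFF........  {a→[0, 1, 2, 3]; c→[4]}
  7. create(b)  ⇒  FFFFFF.......  {a→[0, 1, 2, 3]; b→[5]; c→[4]}
  8. append(c, 2)  ⇒  FFFFFFFF.....  {a→[0, 1, 2, 3]; b→[5]; c→[4, 6, 7]}
  9. unlink(a)  ⇒  ....FFFF.....  {b→[5]; c→[4, 6, 7]}
  10. unlink(c)  ⇒  .....F.......  {b→[5]}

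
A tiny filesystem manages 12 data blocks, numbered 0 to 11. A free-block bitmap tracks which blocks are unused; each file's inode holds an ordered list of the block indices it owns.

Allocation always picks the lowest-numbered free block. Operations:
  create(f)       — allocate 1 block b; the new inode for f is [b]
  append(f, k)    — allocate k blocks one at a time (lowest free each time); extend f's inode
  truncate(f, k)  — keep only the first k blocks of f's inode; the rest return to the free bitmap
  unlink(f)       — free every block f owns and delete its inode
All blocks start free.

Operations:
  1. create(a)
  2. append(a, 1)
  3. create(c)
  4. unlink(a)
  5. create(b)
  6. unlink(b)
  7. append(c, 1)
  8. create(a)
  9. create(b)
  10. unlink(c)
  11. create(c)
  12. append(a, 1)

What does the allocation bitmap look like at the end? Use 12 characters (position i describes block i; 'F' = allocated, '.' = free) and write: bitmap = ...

create(a): bitmap=F........... | a=[0]
append(a, 1): bitmap=FF.......... | a=[0, 1]
create(c): bitmap=FFF......... | a=[0, 1] c=[2]
unlink(a): bitmap=..F......... | c=[2]
create(b): bitmap=F.F......... | b=[0] c=[2]
unlink(b): bitmap=..F......... | c=[2]
append(c, 1): bitmap=F.F......... | c=[2, 0]
create(a): bitmap=FFF......... | a=[1] c=[2, 0]
create(b): bitmap=FFFF........ | a=[1] b=[3] c=[2, 0]
unlink(c): bitmap=.F.F........ | a=[1] b=[3]
create(c): bitmap=FF.F........ | a=[1] b=[3] c=[0]
append(a, 1): bitmap=FFFF........ | a=[1, 2] b=[3] c=[0]

bitmap = FFFF........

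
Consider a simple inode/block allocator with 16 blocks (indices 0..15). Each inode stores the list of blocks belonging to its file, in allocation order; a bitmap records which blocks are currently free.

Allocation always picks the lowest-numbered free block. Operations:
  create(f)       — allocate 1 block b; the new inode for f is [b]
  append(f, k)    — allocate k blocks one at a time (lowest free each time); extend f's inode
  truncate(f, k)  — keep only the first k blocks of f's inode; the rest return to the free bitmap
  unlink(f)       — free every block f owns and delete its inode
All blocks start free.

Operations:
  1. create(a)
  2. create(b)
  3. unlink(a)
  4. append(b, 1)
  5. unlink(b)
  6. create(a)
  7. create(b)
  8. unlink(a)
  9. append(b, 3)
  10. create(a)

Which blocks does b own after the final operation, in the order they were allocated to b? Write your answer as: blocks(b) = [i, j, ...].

blocks(b) = [1, 0, 2, 3]

after create(a) → a:[0]  free=[F...............]
after create(b) → a:[0], b:[1]  free=[FF..............]
after unlink(a) → b:[1]  free=[.F..............]
after append(b, 1) → b:[1, 0]  free=[FF..............]
after unlink(b) →   free=[................]
after create(a) → a:[0]  free=[F...............]
after create(b) → a:[0], b:[1]  free=[FF..............]
after unlink(a) → b:[1]  free=[.F..............]
after append(b, 3) → b:[1, 0, 2, 3]  free=[FFFF............]
after create(a) → a:[4], b:[1, 0, 2, 3]  free=[FFFFF...........]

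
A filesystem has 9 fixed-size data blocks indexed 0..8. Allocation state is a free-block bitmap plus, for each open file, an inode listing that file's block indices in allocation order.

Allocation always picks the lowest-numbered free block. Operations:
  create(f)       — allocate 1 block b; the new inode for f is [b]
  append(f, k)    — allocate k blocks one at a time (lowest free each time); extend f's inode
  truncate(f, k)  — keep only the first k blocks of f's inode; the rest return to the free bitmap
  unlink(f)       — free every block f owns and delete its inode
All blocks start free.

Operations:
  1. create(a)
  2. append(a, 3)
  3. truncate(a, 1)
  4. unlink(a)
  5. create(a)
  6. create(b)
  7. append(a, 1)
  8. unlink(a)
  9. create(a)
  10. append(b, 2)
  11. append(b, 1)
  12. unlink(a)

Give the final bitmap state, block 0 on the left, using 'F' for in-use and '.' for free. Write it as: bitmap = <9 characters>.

after create(a) → a:[0]  free=[F........]
after append(a, 3) → a:[0, 1, 2, 3]  free=[FFFF.....]
after truncate(a, 1) → a:[0]  free=[F........]
after unlink(a) →   free=[.........]
after create(a) → a:[0]  free=[F........]
after create(b) → a:[0], b:[1]  free=[FF.......]
after append(a, 1) → a:[0, 2], b:[1]  free=[FFF......]
after unlink(a) → b:[1]  free=[.F.......]
after create(a) → a:[0], b:[1]  free=[FF.......]
after append(b, 2) → a:[0], b:[1, 2, 3]  free=[FFFF.....]
after append(b, 1) → a:[0], b:[1, 2, 3, 4]  free=[FFFFF....]
after unlink(a) → b:[1, 2, 3, 4]  free=[.FFFF....]

bitmap = .FFFF....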